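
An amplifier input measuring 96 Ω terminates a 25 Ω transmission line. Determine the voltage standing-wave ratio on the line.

VSWR ≈ 3.84

Γ = (96 − 25)/(96 + 25) = 0.587
VSWR = (1 + 0.587)/(1 − 0.587)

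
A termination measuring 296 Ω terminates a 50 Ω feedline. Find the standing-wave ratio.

Γ = (296 − 50)/(296 + 50) = 0.711
VSWR = (1 + 0.711)/(1 − 0.711)

VSWR ≈ 5.92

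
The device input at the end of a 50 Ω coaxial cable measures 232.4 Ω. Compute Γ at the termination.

Γ = 0.646

Γ = (Z_L − Z_0)/(Z_L + Z_0) = (232.4 − 50)/(232.4 + 50) = 182.4/282.4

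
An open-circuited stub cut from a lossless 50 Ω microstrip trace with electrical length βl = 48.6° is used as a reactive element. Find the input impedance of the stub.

tan(βl) = 1.13
For an open-circuited stub, Z_in = −jZ_0·cot(βl) = −jZ_0/tan(βl)

Z_in ≈ −j44.1 Ω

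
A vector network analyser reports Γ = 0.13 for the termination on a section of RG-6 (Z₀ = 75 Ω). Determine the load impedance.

Z_L = Z_0·(1 + Γ)/(1 − Γ) = 75·(1.13)/(0.87)

Z_L ≈ 97.4 Ω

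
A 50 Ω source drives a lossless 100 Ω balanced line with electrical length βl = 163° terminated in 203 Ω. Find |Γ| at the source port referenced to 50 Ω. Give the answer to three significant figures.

tan(βl) = -0.306
Z_in = Z_0·(Z_L + jZ_0·tanβl)/(Z_0 + jZ_L·tanβl) = 160 + j68.9 Ω
Γ_s = (Z_in − Z_s)/(Z_in + Z_s) = (110 + j68.9)/(210 + j68.9), |Γ_s| = 0.588

|Γ| ≈ 0.588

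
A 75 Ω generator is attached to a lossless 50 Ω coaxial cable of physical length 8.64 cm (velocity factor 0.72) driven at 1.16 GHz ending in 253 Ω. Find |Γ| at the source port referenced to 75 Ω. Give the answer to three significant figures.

|Γ| ≈ 0.565

λ = v/f = 0.72·c / 1.16 GHz = 0.186 m
βl = 2π·l/λ = 2π × 0.464 = 167°
tan(βl) = -0.23
Z_in = Z_0·(Z_L + jZ_0·tanβl)/(Z_0 + jZ_L·tanβl) = 113 + j120 Ω
Γ_s = (Z_in − Z_s)/(Z_in + Z_s) = (38.1 + j120)/(188 + j120), |Γ_s| = 0.565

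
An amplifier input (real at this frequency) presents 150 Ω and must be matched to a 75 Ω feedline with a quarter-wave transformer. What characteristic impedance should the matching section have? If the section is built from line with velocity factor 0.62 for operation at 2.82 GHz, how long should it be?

Z_qwt = √(Z_0·R_L) = √(75 × 150) = √11250
λ = 0.62·c/f = 0.066 m, so l = λ/4 = 0.0165 m

Z_qwt ≈ 106 Ω; length ≈ 1.65 cm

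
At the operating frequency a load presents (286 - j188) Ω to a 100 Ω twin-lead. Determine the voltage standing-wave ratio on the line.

VSWR ≈ 4.21

Γ = (Z_L − Z_0)/(Z_L + Z_0) = (186 − j188)/(386 − j188)
|Γ| = 264/429 = 0.616
VSWR = (1 + |Γ|)/(1 − |Γ|) = 1.62/0.384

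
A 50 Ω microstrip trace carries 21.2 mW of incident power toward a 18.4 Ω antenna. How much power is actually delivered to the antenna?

Γ = (18.4 − 50)/(18.4 + 50) = -0.462
|Γ|² = 0.213
P_refl = |Γ|²·P_inc = 4.52 mW, P_del = (1 − |Γ|²)·P_inc = 16.7 mW

P_delivered ≈ 16.7 mW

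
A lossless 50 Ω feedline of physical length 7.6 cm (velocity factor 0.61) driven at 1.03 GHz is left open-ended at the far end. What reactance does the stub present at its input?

λ = v/f = 0.61·c / 1.03 GHz = 0.178 m
βl = 2π·l/λ = 2π × 0.428 = 154°
tan(βl) = -0.488
For an open-ended stub, Z_in = −jZ_0·cot(βl) = −jZ_0/tan(βl)

X_in ≈ 102 Ω (inductive)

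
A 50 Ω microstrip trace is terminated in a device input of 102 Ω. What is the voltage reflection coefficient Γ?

Γ = (Z_L − Z_0)/(Z_L + Z_0) = (102 − 50)/(102 + 50) = 52/152

Γ = 0.342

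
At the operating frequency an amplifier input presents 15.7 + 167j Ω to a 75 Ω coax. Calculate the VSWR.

Γ = (Z_L − Z_0)/(Z_L + Z_0) = (-59.3 + j167)/(90.7 + j167)
|Γ| = 177/190 = 0.933
VSWR = (1 + |Γ|)/(1 − |Γ|) = 1.93/0.0675

VSWR ≈ 28.6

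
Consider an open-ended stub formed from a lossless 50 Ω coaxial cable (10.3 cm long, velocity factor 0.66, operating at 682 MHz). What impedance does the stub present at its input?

λ = v/f = 0.66·c / 682 MHz = 0.29 m
βl = 2π·l/λ = 2π × 0.355 = 128°
tan(βl) = -1.29
For an open-ended stub, Z_in = −jZ_0·cot(βl) = −jZ_0/tan(βl)

Z_in ≈ +j38.7 Ω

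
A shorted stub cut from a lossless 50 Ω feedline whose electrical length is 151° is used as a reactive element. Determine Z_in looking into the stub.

tan(βl) = -0.554
For a shorted stub, Z_in = jZ_0·tan(βl)

Z_in ≈ −j27.7 Ω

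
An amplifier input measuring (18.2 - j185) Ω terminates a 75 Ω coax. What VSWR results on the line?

Γ = (Z_L − Z_0)/(Z_L + Z_0) = (-56.8 − j185)/(93.2 − j185)
|Γ| = 194/207 = 0.934
VSWR = (1 + |Γ|)/(1 − |Γ|) = 1.93/0.0658

VSWR ≈ 29.4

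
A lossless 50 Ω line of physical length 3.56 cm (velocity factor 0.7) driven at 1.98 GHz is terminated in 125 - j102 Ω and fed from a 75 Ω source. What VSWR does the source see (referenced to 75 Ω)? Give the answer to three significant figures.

VSWR ≈ 4.89

λ = v/f = 0.7·c / 1.98 GHz = 0.106 m
βl = 2π·l/λ = 2π × 0.336 = 121°
tan(βl) = -1.68
Z_in = Z_0·(Z_L + jZ_0·tanβl)/(Z_0 + jZ_L·tanβl) = 20.3 + j41.6 Ω
Γ_s = (Z_in − Z_s)/(Z_in + Z_s) = (-54.7 + j41.6)/(95.3 + j41.6), |Γ_s| = 0.66
VSWR = (1 + |Γ_s|)/(1 − |Γ_s|)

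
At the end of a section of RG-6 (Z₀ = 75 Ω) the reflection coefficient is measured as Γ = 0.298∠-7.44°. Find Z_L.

Z_L = Z_0·(1 + Γ)/(1 − Γ) = 75·(1.3 − j0.0386)/(0.705 + j0.0386)

Z_L ≈ 137 − j11.6 Ω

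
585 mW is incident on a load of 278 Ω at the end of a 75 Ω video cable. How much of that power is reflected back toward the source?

Γ = (278 − 75)/(278 + 75) = 0.575
|Γ|² = 0.331
P_refl = |Γ|²·P_inc = 193 mW, P_del = (1 − |Γ|²)·P_inc = 392 mW

P_reflected ≈ 193 mW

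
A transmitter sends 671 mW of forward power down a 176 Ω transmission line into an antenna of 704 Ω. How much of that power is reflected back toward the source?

P_reflected ≈ 242 mW

Γ = (704 − 176)/(704 + 176) = 0.6
|Γ|² = 0.36
P_refl = |Γ|²·P_inc = 242 mW, P_del = (1 − |Γ|²)·P_inc = 429 mW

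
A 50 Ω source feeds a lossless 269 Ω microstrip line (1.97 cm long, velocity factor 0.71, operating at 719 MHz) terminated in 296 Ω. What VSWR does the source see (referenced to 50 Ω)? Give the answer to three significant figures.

VSWR ≈ 5.75

λ = v/f = 0.71·c / 719 MHz = 0.296 m
βl = 2π·l/λ = 2π × 0.0665 = 23.9°
tan(βl) = 0.444
Z_in = Z_0·(Z_L + jZ_0·tanβl)/(Z_0 + jZ_L·tanβl) = 286 − j20.3 Ω
Γ_s = (Z_in − Z_s)/(Z_in + Z_s) = (236 − j20.3)/(336 − j20.3), |Γ_s| = 0.704
VSWR = (1 + |Γ_s|)/(1 − |Γ_s|)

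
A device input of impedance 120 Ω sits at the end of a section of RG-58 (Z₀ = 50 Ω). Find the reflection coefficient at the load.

Γ = (Z_L − Z_0)/(Z_L + Z_0) = (120 − 50)/(120 + 50) = 70/170

Γ = 0.412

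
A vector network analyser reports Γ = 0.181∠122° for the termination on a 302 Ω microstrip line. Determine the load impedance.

Z_L ≈ 239 + j75.7 Ω

Z_L = Z_0·(1 + Γ)/(1 − Γ) = 302·(0.904 + j0.153)/(1.1 − j0.153)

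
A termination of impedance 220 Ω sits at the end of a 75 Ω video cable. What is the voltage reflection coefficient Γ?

Γ = (Z_L − Z_0)/(Z_L + Z_0) = (220 − 75)/(220 + 75) = 145/295

Γ = 0.492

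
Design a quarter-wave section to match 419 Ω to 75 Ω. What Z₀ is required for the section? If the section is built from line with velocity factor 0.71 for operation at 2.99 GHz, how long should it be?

Z_qwt ≈ 177 Ω; length ≈ 1.78 cm

Z_qwt = √(Z_0·R_L) = √(75 × 419) = √31420
λ = 0.71·c/f = 0.0712 m, so l = λ/4 = 0.0178 m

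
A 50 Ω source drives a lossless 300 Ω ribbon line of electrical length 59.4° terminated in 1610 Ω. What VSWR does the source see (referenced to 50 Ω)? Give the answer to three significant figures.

tan(βl) = 1.69
Z_in = Z_0·(Z_L + jZ_0·tanβl)/(Z_0 + jZ_L·tanβl) = 74.5 − j169 Ω
Γ_s = (Z_in − Z_s)/(Z_in + Z_s) = (24.5 − j169)/(125 − j169), |Γ_s| = 0.814
VSWR = (1 + |Γ_s|)/(1 − |Γ_s|)

VSWR ≈ 9.74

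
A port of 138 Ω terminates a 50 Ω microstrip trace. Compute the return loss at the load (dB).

RL ≈ 6.59 dB

Γ = (138 − 50)/(138 + 50) = 0.468
RL = −20·log₁₀|Γ| = −20·log₁₀(0.468)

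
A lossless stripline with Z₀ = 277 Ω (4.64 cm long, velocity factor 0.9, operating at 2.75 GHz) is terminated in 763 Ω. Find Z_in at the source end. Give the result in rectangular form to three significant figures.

Z_in ≈ 639 + j258 Ω

λ = v/f = 0.9·c / 2.75 GHz = 0.0982 m
βl = 2π·l/λ = 2π × 0.473 = 170°
tan(βl) = tan(170°) = -0.174
Z_in = Z_0·(Z_L + jZ_0·tanβl)/(Z_0 + jZ_L·tanβl)
     = 277·(763 − j48.2)/(277 − j133)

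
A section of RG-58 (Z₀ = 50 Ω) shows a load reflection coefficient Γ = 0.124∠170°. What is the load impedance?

Z_L = Z_0·(1 + Γ)/(1 − Γ) = 50·(0.878 + j0.0215)/(1.12 − j0.0215)

Z_L ≈ 39.1 + j1.71 Ω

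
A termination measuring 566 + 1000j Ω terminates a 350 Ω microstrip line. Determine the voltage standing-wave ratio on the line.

Γ = (Z_L − Z_0)/(Z_L + Z_0) = (216 + j1000)/(916 + j1000)
|Γ| = 1020/1360 = 0.754
VSWR = (1 + |Γ|)/(1 − |Γ|) = 1.75/0.246

VSWR ≈ 7.14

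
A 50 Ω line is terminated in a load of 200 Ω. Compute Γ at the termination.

Γ = (Z_L − Z_0)/(Z_L + Z_0) = (200 − 50)/(200 + 50) = 150/250

Γ = 0.6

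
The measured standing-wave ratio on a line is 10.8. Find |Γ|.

|Γ| = (S − 1)/(S + 1) = (10.8 − 1)/(10.8 + 1) = 9.8/11.8

|Γ| ≈ 0.831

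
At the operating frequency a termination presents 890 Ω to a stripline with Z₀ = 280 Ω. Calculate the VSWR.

Γ = (890 − 280)/(890 + 280) = 0.521
VSWR = (1 + 0.521)/(1 − 0.521)

VSWR ≈ 3.18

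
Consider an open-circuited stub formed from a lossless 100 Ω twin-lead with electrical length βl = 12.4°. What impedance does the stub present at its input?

tan(βl) = 0.22
For an open-circuited stub, Z_in = −jZ_0·cot(βl) = −jZ_0/tan(βl)

Z_in ≈ −j455 Ω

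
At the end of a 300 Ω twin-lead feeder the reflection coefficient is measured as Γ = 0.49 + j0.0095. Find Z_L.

Z_L ≈ 876 + j21.9 Ω

Z_L = Z_0·(1 + Γ)/(1 − Γ) = 300·(1.49 + j0.0095)/(0.51 − j0.0095)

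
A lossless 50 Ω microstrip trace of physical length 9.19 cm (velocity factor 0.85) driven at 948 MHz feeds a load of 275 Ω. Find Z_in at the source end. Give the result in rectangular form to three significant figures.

Z_in ≈ 12.7 + j31 Ω

λ = v/f = 0.85·c / 948 MHz = 0.269 m
βl = 2π·l/λ = 2π × 0.342 = 123°
tan(βl) = tan(123°) = -1.54
Z_in = Z_0·(Z_L + jZ_0·tanβl)/(Z_0 + jZ_L·tanβl)
     = 50·(275 − j77)/(50 − j424)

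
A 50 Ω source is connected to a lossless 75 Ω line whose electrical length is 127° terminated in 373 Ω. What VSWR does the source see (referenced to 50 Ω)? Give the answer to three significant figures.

VSWR ≈ 4.85

tan(βl) = -1.33
Z_in = Z_0·(Z_L + jZ_0·tanβl)/(Z_0 + jZ_L·tanβl) = 23.1 + j53 Ω
Γ_s = (Z_in − Z_s)/(Z_in + Z_s) = (-26.9 + j53)/(73.1 + j53), |Γ_s| = 0.658
VSWR = (1 + |Γ_s|)/(1 − |Γ_s|)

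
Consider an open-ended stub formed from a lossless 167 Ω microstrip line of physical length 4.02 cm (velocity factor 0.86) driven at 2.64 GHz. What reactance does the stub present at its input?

X_in ≈ 268 Ω (inductive)

λ = v/f = 0.86·c / 2.64 GHz = 0.0977 m
βl = 2π·l/λ = 2π × 0.411 = 148°
tan(βl) = -0.623
For an open-ended stub, Z_in = −jZ_0·cot(βl) = −jZ_0/tan(βl)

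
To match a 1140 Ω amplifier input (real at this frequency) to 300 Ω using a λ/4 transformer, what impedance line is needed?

Z_qwt = √(Z_0·R_L) = √(300 × 1140) = √342000

Z_qwt ≈ 585 Ω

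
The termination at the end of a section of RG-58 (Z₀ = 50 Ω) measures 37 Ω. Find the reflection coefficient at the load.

Γ = -0.149

Γ = (Z_L − Z_0)/(Z_L + Z_0) = (37 − 50)/(37 + 50) = -13/87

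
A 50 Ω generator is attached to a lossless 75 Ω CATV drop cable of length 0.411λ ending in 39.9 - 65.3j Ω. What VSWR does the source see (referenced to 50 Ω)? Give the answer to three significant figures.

VSWR ≈ 5.2

βl = 2π × 0.411 = 148°
tan(βl) = -0.626
Z_in = Z_0·(Z_L + jZ_0·tanβl)/(Z_0 + jZ_L·tanβl) = 175 − j119 Ω
Γ_s = (Z_in − Z_s)/(Z_in + Z_s) = (125 − j119)/(225 − j119), |Γ_s| = 0.678
VSWR = (1 + |Γ_s|)/(1 − |Γ_s|)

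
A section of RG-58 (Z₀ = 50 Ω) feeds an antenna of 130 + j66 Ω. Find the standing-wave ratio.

VSWR ≈ 3.36

Γ = (Z_L − Z_0)/(Z_L + Z_0) = (80 + j66)/(180 + j66)
|Γ| = 104/192 = 0.541
VSWR = (1 + |Γ|)/(1 − |Γ|) = 1.54/0.459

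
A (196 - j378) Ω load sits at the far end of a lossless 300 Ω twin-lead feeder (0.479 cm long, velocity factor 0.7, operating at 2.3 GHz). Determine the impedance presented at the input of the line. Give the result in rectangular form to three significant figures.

λ = v/f = 0.7·c / 2.3 GHz = 0.0913 m
βl = 2π·l/λ = 2π × 0.0525 = 18.9°
tan(βl) = tan(18.9°) = 0.342
Z_in = Z_0·(Z_L + jZ_0·tanβl)/(Z_0 + jZ_L·tanβl)
     = 300·(196 − j275)/(429 + j67.1)

Z_in ≈ 104 − j209 Ω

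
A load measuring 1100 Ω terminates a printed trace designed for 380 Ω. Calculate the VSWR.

VSWR ≈ 2.89

For a purely resistive load, VSWR = R_L/Z_0 or Z_0/R_L (whichever > 1) = 1100/380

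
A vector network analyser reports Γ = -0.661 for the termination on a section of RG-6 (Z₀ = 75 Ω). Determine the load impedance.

Z_L ≈ 15.3 Ω

Z_L = Z_0·(1 + Γ)/(1 − Γ) = 75·(0.339)/(1.66)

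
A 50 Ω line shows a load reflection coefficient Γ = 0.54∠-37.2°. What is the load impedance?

Z_L ≈ 82.1 − j75.7 Ω

Z_L = Z_0·(1 + Γ)/(1 − Γ) = 50·(1.43 − j0.326)/(0.57 + j0.326)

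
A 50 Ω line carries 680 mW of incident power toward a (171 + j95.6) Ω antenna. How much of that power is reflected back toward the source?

|Γ| = |(121 + j95.6)/(221 + j95.6)| = 0.64
|Γ|² = 0.41
P_refl = |Γ|²·P_inc = 279 mW, P_del = (1 − |Γ|²)·P_inc = 401 mW

P_reflected ≈ 279 mW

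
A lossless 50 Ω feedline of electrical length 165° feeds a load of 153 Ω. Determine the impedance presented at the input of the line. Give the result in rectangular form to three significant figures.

Z_in ≈ 98.1 + j67 Ω

tan(βl) = tan(165°) = -0.268
Z_in = Z_0·(Z_L + jZ_0·tanβl)/(Z_0 + jZ_L·tanβl)
     = 50·(153 − j13.4)/(50 − j41)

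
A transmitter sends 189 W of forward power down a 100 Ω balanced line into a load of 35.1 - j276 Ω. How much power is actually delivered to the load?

P_delivered ≈ 28.1 W

|Γ| = |(-64.9 − j276)/(135.1 − j276)| = 0.923
|Γ|² = 0.851
P_refl = |Γ|²·P_inc = 161 W, P_del = (1 − |Γ|²)·P_inc = 28.1 W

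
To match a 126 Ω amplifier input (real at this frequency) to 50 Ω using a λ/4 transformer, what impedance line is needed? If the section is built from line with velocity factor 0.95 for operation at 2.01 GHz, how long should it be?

Z_qwt ≈ 79.4 Ω; length ≈ 3.54 cm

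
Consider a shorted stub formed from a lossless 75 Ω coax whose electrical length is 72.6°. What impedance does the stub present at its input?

Z_in ≈ +j239 Ω

tan(βl) = 3.19
For a shorted stub, Z_in = jZ_0·tan(βl)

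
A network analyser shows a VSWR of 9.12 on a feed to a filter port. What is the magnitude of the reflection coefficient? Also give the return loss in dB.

|Γ| ≈ 0.802; return loss ≈ 1.91 dB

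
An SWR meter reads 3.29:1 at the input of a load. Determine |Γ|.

|Γ| ≈ 0.534

|Γ| = (S − 1)/(S + 1) = (3.29 − 1)/(3.29 + 1) = 2.29/4.29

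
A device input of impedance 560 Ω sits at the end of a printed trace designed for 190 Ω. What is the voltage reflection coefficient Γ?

Γ = 0.493

Γ = (Z_L − Z_0)/(Z_L + Z_0) = (560 − 190)/(560 + 190) = 370/750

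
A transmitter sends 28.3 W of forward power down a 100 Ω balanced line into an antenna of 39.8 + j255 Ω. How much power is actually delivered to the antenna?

|Γ| = |(-60.2 + j255)/(139.8 + j255)| = 0.901
|Γ|² = 0.812
P_refl = |Γ|²·P_inc = 23 W, P_del = (1 − |Γ|²)·P_inc = 5.33 W

P_delivered ≈ 5.33 W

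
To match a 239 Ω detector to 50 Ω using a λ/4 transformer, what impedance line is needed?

Z_qwt = √(Z_0·R_L) = √(50 × 239) = √11950

Z_qwt ≈ 109 Ω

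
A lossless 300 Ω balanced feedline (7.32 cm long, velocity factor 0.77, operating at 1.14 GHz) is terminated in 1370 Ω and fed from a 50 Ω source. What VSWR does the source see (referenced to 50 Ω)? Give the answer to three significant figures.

VSWR ≈ 12.5

λ = v/f = 0.77·c / 1.14 GHz = 0.203 m
βl = 2π·l/λ = 2π × 0.361 = 130°
tan(βl) = -1.19
Z_in = Z_0·(Z_L + jZ_0·tanβl)/(Z_0 + jZ_L·tanβl) = 108 + j232 Ω
Γ_s = (Z_in − Z_s)/(Z_in + Z_s) = (58.4 + j232)/(158 + j232), |Γ_s| = 0.852
VSWR = (1 + |Γ_s|)/(1 − |Γ_s|)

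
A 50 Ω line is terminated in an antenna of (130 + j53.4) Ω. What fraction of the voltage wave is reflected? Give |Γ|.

Γ = (Z_L − Z_0)/(Z_L + Z_0) = (80 + j53.4)/(180 + j53.4)
|Γ| = 96.2/188

|Γ| ≈ 0.512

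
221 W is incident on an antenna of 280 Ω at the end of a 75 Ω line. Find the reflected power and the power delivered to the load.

Γ = (280 − 75)/(280 + 75) = 0.577
|Γ|² = 0.333
P_refl = |Γ|²·P_inc = 73.7 W, P_del = (1 − |Γ|²)·P_inc = 147 W

P_reflected ≈ 73.7 W; P_delivered ≈ 147 W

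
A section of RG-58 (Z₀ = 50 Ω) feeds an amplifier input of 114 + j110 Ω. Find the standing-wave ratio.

VSWR ≈ 4.63

Γ = (Z_L − Z_0)/(Z_L + Z_0) = (64 + j110)/(164 + j110)
|Γ| = 127/197 = 0.644
VSWR = (1 + |Γ|)/(1 − |Γ|) = 1.64/0.356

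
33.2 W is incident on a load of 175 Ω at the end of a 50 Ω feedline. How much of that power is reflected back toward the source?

P_reflected ≈ 10.2 W

Γ = (175 − 50)/(175 + 50) = 0.556
|Γ|² = 0.309
P_refl = |Γ|²·P_inc = 10.2 W, P_del = (1 − |Γ|²)·P_inc = 23 W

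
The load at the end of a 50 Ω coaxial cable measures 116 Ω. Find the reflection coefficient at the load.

Γ = 0.398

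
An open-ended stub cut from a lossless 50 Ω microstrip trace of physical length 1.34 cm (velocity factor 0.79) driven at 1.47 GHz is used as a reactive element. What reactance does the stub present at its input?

λ = v/f = 0.79·c / 1.47 GHz = 0.161 m
βl = 2π·l/λ = 2π × 0.0831 = 29.9°
tan(βl) = 0.576
For an open-ended stub, Z_in = −jZ_0·cot(βl) = −jZ_0/tan(βl)

X_in ≈ -86.9 Ω (capacitive)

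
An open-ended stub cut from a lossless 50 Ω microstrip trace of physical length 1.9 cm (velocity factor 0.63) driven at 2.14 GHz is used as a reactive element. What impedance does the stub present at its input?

λ = v/f = 0.63·c / 2.14 GHz = 0.0883 m
βl = 2π·l/λ = 2π × 0.215 = 77.4°
tan(βl) = 4.49
For an open-ended stub, Z_in = −jZ_0·cot(βl) = −jZ_0/tan(βl)

Z_in ≈ −j11.1 Ω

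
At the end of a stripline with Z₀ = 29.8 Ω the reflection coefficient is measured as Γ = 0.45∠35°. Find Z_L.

Z_L = Z_0·(1 + Γ)/(1 − Γ) = 29.8·(1.37 + j0.258)/(0.631 − j0.258)

Z_L ≈ 51.1 + j33.1 Ω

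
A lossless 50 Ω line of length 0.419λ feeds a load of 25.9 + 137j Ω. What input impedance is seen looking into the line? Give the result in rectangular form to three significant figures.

Z_in ≈ 5.24 + j43.7 Ω

βl = 2π × 0.419 = 151°
tan(βl) = tan(151°) = -0.558
Z_in = Z_0·(Z_L + jZ_0·tanβl)/(Z_0 + jZ_L·tanβl)
     = 50·(25.9 + j109)/(126 − j14.5)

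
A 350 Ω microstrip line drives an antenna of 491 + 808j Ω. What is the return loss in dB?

Γ = (141 + j808)/(841 + j808), |Γ| = 0.703
RL = −20·log₁₀|Γ| = −20·log₁₀(0.703)

RL ≈ 3.06 dB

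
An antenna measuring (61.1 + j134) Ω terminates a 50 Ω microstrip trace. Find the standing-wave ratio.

VSWR ≈ 7.79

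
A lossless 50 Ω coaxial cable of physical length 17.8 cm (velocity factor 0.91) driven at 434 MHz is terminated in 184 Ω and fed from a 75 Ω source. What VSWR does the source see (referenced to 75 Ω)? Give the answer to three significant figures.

λ = v/f = 0.91·c / 434 MHz = 0.629 m
βl = 2π·l/λ = 2π × 0.283 = 102°
tan(βl) = -4.76
Z_in = Z_0·(Z_L + jZ_0·tanβl)/(Z_0 + jZ_L·tanβl) = 14.1 + j9.7 Ω
Γ_s = (Z_in − Z_s)/(Z_in + Z_s) = (-60.9 + j9.7)/(89.1 + j9.7), |Γ_s| = 0.687
VSWR = (1 + |Γ_s|)/(1 − |Γ_s|)

VSWR ≈ 5.4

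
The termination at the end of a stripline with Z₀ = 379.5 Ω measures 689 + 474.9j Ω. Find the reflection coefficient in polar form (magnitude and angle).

Γ ≈ 0.485 ∠ 32.9°

Γ = (Z_L − Z_0)/(Z_L + Z_0) = (309.5 + j474.9)/(1068 + j474.9)
|Γ| = 567/1170 = 0.485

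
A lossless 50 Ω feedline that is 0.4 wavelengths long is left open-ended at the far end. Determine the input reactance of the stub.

X_in ≈ 68.8 Ω (inductive)

βl = 2π × 0.4 = 144°
tan(βl) = -0.727
For an open-ended stub, Z_in = −jZ_0·cot(βl) = −jZ_0/tan(βl)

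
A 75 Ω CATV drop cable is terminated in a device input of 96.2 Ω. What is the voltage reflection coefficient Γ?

Γ = (Z_L − Z_0)/(Z_L + Z_0) = (96.2 − 75)/(96.2 + 75) = 21.2/171.2

Γ = 0.124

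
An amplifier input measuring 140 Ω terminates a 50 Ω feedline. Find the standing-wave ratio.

For a purely resistive load, VSWR = R_L/Z_0 or Z_0/R_L (whichever > 1) = 140/50

VSWR ≈ 2.8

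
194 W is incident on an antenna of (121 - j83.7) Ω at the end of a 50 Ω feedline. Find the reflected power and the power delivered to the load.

|Γ| = |(71 − j83.7)/(171 − j83.7)| = 0.577
|Γ|² = 0.332
P_refl = |Γ|²·P_inc = 64.5 W, P_del = (1 − |Γ|²)·P_inc = 130 W

P_reflected ≈ 64.5 W; P_delivered ≈ 130 W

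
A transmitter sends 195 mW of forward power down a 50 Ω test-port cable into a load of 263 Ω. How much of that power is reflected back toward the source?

Γ = (263 − 50)/(263 + 50) = 0.681
|Γ|² = 0.463
P_refl = |Γ|²·P_inc = 90.3 mW, P_del = (1 − |Γ|²)·P_inc = 105 mW

P_reflected ≈ 90.3 mW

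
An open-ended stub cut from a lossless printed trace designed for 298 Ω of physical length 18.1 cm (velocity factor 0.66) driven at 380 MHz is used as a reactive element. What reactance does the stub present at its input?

X_in ≈ 209 Ω (inductive)

λ = v/f = 0.66·c / 380 MHz = 0.521 m
βl = 2π·l/λ = 2π × 0.347 = 125°
tan(βl) = -1.43
For an open-ended stub, Z_in = −jZ_0·cot(βl) = −jZ_0/tan(βl)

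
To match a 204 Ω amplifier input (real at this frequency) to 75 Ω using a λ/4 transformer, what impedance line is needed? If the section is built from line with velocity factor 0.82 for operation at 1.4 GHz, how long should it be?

Z_qwt = √(Z_0·R_L) = √(75 × 204) = √15300
λ = 0.82·c/f = 0.176 m, so l = λ/4 = 0.0439 m

Z_qwt ≈ 124 Ω; length ≈ 4.39 cm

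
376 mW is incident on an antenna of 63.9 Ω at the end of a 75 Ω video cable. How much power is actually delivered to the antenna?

Γ = (63.9 − 75)/(63.9 + 75) = -0.0799
|Γ|² = 0.00639
P_refl = |Γ|²·P_inc = 2.4 mW, P_del = (1 − |Γ|²)·P_inc = 374 mW

P_delivered ≈ 374 mW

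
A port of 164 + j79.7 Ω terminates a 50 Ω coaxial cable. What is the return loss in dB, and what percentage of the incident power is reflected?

Γ = (114 + j79.7)/(214 + j79.7), |Γ| = 0.609
RL = −20·log₁₀(0.609) = 4.31 dB
P_refl/P_inc = |Γ|² = 0.371

RL ≈ 4.31 dB; 37.1% of incident power reflected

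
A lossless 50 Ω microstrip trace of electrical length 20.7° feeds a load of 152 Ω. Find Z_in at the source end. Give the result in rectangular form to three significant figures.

tan(βl) = tan(20.7°) = 0.378
Z_in = Z_0·(Z_L + jZ_0·tanβl)/(Z_0 + jZ_L·tanβl)
     = 50·(152 + j18.9)/(50 + j57.4)

Z_in ≈ 74.9 − j67.1 Ω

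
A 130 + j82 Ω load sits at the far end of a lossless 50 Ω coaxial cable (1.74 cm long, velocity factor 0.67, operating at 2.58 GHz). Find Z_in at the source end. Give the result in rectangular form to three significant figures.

Z_in ≈ 15 − j16.9 Ω

λ = v/f = 0.67·c / 2.58 GHz = 0.0779 m
βl = 2π·l/λ = 2π × 0.223 = 80.4°
tan(βl) = tan(80.4°) = 5.91
Z_in = Z_0·(Z_L + jZ_0·tanβl)/(Z_0 + jZ_L·tanβl)
     = 50·(130 + j378)/(-435 + j769)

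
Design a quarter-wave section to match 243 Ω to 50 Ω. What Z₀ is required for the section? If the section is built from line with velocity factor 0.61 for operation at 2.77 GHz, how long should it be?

Z_qwt = √(Z_0·R_L) = √(50 × 243) = √12150
λ = 0.61·c/f = 0.0661 m, so l = λ/4 = 0.0165 m

Z_qwt ≈ 110 Ω; length ≈ 1.65 cm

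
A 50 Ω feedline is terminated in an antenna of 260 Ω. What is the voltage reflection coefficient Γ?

Γ = (Z_L − Z_0)/(Z_L + Z_0) = (260 − 50)/(260 + 50) = 210/310

Γ = 0.677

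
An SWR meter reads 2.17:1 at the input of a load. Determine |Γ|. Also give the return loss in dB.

|Γ| ≈ 0.369; return loss ≈ 8.66 dB

|Γ| = (S − 1)/(S + 1) = (2.17 − 1)/(2.17 + 1) = 1.17/3.17
RL = −20·log₁₀|Γ| = −20·log₁₀(0.369)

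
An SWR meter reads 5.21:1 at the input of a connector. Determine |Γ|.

|Γ| = (S − 1)/(S + 1) = (5.21 − 1)/(5.21 + 1) = 4.21/6.21

|Γ| ≈ 0.678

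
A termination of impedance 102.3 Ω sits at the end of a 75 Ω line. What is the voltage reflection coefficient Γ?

Γ = 0.154

Γ = (Z_L − Z_0)/(Z_L + Z_0) = (102.3 − 75)/(102.3 + 75) = 27.3/177.3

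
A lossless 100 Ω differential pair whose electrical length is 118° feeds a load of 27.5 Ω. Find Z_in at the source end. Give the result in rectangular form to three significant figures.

Z_in ≈ 98.4 − j137 Ω

tan(βl) = tan(118°) = -1.88
Z_in = Z_0·(Z_L + jZ_0·tanβl)/(Z_0 + jZ_L·tanβl)
     = 100·(27.5 − j188)/(100 − j51.7)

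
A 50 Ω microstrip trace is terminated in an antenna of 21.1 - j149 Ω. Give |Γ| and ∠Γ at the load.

Γ ≈ 0.919 ∠ -36.5°

Γ = (Z_L − Z_0)/(Z_L + Z_0) = (-28.9 − j149)/(71.1 − j149)
|Γ| = 152/165 = 0.919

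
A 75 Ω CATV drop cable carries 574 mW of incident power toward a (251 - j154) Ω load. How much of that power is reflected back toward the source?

P_reflected ≈ 242 mW

|Γ| = |(176 − j154)/(326 − j154)| = 0.649
|Γ|² = 0.421
P_refl = |Γ|²·P_inc = 242 mW, P_del = (1 − |Γ|²)·P_inc = 332 mW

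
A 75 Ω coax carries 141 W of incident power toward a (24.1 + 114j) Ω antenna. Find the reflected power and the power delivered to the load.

|Γ| = |(-50.9 + j114)/(99.1 + j114)| = 0.827
|Γ|² = 0.683
P_refl = |Γ|²·P_inc = 96.3 W, P_del = (1 − |Γ|²)·P_inc = 44.7 W

P_reflected ≈ 96.3 W; P_delivered ≈ 44.7 W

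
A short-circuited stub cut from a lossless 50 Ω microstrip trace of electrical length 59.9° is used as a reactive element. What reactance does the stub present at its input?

tan(βl) = 1.73
For a short-circuited stub, Z_in = jZ_0·tan(βl)

X_in ≈ 86.3 Ω (inductive)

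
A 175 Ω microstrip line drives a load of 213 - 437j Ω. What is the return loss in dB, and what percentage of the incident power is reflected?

Γ = (38 − j437)/(388 − j437), |Γ| = 0.751
RL = −20·log₁₀(0.751) = 2.49 dB
P_refl/P_inc = |Γ|² = 0.563

RL ≈ 2.49 dB; 56.3% of incident power reflected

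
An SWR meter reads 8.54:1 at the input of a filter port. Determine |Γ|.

|Γ| ≈ 0.79

|Γ| = (S − 1)/(S + 1) = (8.54 − 1)/(8.54 + 1) = 7.54/9.54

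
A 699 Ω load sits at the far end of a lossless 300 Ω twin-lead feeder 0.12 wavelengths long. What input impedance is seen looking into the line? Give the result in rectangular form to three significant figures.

βl = 2π × 0.12 = 43.2°
tan(βl) = tan(43.2°) = 0.939
Z_in = Z_0·(Z_L + jZ_0·tanβl)/(Z_0 + jZ_L·tanβl)
     = 300·(699 + j282)/(300 + j656)

Z_in ≈ 227 − j216 Ω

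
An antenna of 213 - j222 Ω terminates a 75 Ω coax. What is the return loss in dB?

RL ≈ 2.87 dB

Γ = (138 − j222)/(288 − j222), |Γ| = 0.719
RL = −20·log₁₀|Γ| = −20·log₁₀(0.719)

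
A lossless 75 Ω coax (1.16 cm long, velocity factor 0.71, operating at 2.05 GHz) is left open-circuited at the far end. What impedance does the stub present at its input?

Z_in ≈ −j88.8 Ω

λ = v/f = 0.71·c / 2.05 GHz = 0.104 m
βl = 2π·l/λ = 2π × 0.112 = 40.2°
tan(βl) = 0.845
For an open-circuited stub, Z_in = −jZ_0·cot(βl) = −jZ_0/tan(βl)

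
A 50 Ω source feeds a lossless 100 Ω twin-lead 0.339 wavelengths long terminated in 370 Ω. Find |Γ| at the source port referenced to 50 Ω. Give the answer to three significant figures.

|Γ| ≈ 0.561

βl = 2π × 0.339 = 122°
tan(βl) = -1.6
Z_in = Z_0·(Z_L + jZ_0·tanβl)/(Z_0 + jZ_L·tanβl) = 36.6 + j56.4 Ω
Γ_s = (Z_in − Z_s)/(Z_in + Z_s) = (-13.4 + j56.4)/(86.6 + j56.4), |Γ_s| = 0.561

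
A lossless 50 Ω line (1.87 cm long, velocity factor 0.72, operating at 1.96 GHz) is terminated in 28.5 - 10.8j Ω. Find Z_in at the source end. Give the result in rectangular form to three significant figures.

λ = v/f = 0.72·c / 1.96 GHz = 0.11 m
βl = 2π·l/λ = 2π × 0.17 = 61.1°
tan(βl) = tan(61.1°) = 1.81
Z_in = Z_0·(Z_L + jZ_0·tanβl)/(Z_0 + jZ_L·tanβl)
     = 50·(28.5 + j79.7)/(69.6 + j51.6)

Z_in ≈ 40.6 + j27.2 Ω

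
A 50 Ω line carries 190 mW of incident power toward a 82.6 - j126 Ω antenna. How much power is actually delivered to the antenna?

P_delivered ≈ 93.8 mW

|Γ| = |(32.6 − j126)/(132.6 − j126)| = 0.712
|Γ|² = 0.506
P_refl = |Γ|²·P_inc = 96.2 mW, P_del = (1 − |Γ|²)·P_inc = 93.8 mW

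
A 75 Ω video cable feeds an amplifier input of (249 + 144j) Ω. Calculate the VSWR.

VSWR ≈ 4.51

Γ = (Z_L − Z_0)/(Z_L + Z_0) = (174 + j144)/(324 + j144)
|Γ| = 226/355 = 0.637
VSWR = (1 + |Γ|)/(1 − |Γ|) = 1.64/0.363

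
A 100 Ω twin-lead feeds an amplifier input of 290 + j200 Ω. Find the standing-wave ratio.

VSWR ≈ 4.4

Γ = (Z_L − Z_0)/(Z_L + Z_0) = (190 + j200)/(390 + j200)
|Γ| = 276/438 = 0.629
VSWR = (1 + |Γ|)/(1 − |Γ|) = 1.63/0.371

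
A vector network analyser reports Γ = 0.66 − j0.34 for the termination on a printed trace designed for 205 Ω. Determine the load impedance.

Z_L ≈ 398 − j603 Ω

Z_L = Z_0·(1 + Γ)/(1 − Γ) = 205·(1.66 − j0.34)/(0.34 + j0.34)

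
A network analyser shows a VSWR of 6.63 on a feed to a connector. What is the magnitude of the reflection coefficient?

|Γ| = (S − 1)/(S + 1) = (6.63 − 1)/(6.63 + 1) = 5.63/7.63

|Γ| ≈ 0.738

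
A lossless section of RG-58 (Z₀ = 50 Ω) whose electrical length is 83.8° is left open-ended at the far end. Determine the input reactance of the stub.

X_in ≈ -5.43 Ω (capacitive)

tan(βl) = 9.21
For an open-ended stub, Z_in = −jZ_0·cot(βl) = −jZ_0/tan(βl)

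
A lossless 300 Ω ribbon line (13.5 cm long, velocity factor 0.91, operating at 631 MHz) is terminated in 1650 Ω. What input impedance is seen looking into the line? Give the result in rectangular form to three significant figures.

λ = v/f = 0.91·c / 631 MHz = 0.433 m
βl = 2π·l/λ = 2π × 0.312 = 112°
tan(βl) = tan(112°) = -2.43
Z_in = Z_0·(Z_L + jZ_0·tanβl)/(Z_0 + jZ_L·tanβl)
     = 300·(1650 − j730)/(300 − j4020)

Z_in ≈ 63.4 + j118 Ω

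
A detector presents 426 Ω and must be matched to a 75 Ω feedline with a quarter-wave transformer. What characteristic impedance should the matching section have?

Z_qwt ≈ 179 Ω

Z_qwt = √(Z_0·R_L) = √(75 × 426) = √31950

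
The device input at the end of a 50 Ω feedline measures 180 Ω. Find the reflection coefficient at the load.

Γ = 0.565

Γ = (Z_L − Z_0)/(Z_L + Z_0) = (180 − 50)/(180 + 50) = 130/230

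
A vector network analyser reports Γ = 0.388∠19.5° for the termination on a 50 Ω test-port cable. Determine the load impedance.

Z_L ≈ 101 + j30.9 Ω

Z_L = Z_0·(1 + Γ)/(1 − Γ) = 50·(1.37 + j0.13)/(0.634 − j0.13)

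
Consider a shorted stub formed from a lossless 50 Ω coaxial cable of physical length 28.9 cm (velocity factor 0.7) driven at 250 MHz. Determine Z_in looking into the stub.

λ = v/f = 0.7·c / 250 MHz = 0.84 m
βl = 2π·l/λ = 2π × 0.344 = 124°
tan(βl) = -1.49
For a shorted stub, Z_in = jZ_0·tan(βl)

Z_in ≈ −j74.5 Ω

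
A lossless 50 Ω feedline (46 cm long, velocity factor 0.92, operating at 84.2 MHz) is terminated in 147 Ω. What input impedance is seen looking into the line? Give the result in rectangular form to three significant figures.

λ = v/f = 0.92·c / 84.2 MHz = 3.28 m
βl = 2π·l/λ = 2π × 0.14 = 50.5°
tan(βl) = tan(50.5°) = 1.21
Z_in = Z_0·(Z_L + jZ_0·tanβl)/(Z_0 + jZ_L·tanβl)
     = 50·(147 + j60.7)/(50 + j178)

Z_in ≈ 26.5 − j33.8 Ω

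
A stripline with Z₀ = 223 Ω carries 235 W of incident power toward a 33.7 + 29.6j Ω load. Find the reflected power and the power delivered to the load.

|Γ| = |(-189.3 + j29.6)/(256.7 + j29.6)| = 0.741
|Γ|² = 0.55
P_refl = |Γ|²·P_inc = 129 W, P_del = (1 − |Γ|²)·P_inc = 106 W

P_reflected ≈ 129 W; P_delivered ≈ 106 W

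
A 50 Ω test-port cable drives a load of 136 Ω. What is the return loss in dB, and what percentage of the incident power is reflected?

Γ = (136 − 50)/(136 + 50) = 0.462
RL = −20·log₁₀(0.462) = 6.7 dB
P_refl/P_inc = |Γ|² = 0.214

RL ≈ 6.7 dB; 21.4% of incident power reflected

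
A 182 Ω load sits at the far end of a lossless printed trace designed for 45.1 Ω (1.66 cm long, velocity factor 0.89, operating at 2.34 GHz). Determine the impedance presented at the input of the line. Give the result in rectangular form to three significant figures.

λ = v/f = 0.89·c / 2.34 GHz = 0.114 m
βl = 2π·l/λ = 2π × 0.145 = 52.4°
tan(βl) = tan(52.4°) = 1.3
Z_in = Z_0·(Z_L + jZ_0·tanβl)/(Z_0 + jZ_L·tanβl)
     = 45.1·(182 + j58.5)/(45.1 + j236)

Z_in ≈ 17.2 − j31.5 Ω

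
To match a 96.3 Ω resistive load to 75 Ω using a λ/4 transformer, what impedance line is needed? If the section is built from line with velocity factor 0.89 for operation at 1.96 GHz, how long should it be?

Z_qwt = √(Z_0·R_L) = √(75 × 96.3) = √7222
λ = 0.89·c/f = 0.136 m, so l = λ/4 = 0.0341 m

Z_qwt ≈ 85 Ω; length ≈ 3.41 cm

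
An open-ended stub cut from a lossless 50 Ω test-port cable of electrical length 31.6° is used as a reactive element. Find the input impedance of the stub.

tan(βl) = 0.615
For an open-ended stub, Z_in = −jZ_0·cot(βl) = −jZ_0/tan(βl)

Z_in ≈ −j81.3 Ω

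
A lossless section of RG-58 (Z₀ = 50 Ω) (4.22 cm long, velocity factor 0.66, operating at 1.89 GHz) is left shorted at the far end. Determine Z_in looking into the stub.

λ = v/f = 0.66·c / 1.89 GHz = 0.105 m
βl = 2π·l/λ = 2π × 0.403 = 145°
tan(βl) = -0.7
For a shorted stub, Z_in = jZ_0·tan(βl)

Z_in ≈ −j35 Ω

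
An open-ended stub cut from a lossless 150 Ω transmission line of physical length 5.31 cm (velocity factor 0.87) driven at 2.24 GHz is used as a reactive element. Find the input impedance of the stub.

Z_in ≈ +j525 Ω

λ = v/f = 0.87·c / 2.24 GHz = 0.117 m
βl = 2π·l/λ = 2π × 0.456 = 164°
tan(βl) = -0.286
For an open-ended stub, Z_in = −jZ_0·cot(βl) = −jZ_0/tan(βl)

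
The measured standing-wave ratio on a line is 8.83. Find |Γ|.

|Γ| = (S − 1)/(S + 1) = (8.83 − 1)/(8.83 + 1) = 7.83/9.83

|Γ| ≈ 0.797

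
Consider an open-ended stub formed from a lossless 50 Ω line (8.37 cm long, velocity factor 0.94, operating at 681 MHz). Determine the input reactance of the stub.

X_in ≈ -15.5 Ω (capacitive)

λ = v/f = 0.94·c / 681 MHz = 0.414 m
βl = 2π·l/λ = 2π × 0.202 = 72.8°
tan(βl) = 3.22
For an open-ended stub, Z_in = −jZ_0·cot(βl) = −jZ_0/tan(βl)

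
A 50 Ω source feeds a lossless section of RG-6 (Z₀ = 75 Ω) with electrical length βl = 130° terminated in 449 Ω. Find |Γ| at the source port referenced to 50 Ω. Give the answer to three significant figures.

|Γ| ≈ 0.718

tan(βl) = -1.19
Z_in = Z_0·(Z_L + jZ_0·tanβl)/(Z_0 + jZ_L·tanβl) = 20.9 + j60 Ω
Γ_s = (Z_in − Z_s)/(Z_in + Z_s) = (-29.1 + j60)/(70.9 + j60), |Γ_s| = 0.718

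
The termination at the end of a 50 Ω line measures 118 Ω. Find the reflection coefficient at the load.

Γ = 0.405

Γ = (Z_L − Z_0)/(Z_L + Z_0) = (118 − 50)/(118 + 50) = 68/168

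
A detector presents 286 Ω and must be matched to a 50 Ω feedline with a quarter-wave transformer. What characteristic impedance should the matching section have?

Z_qwt ≈ 120 Ω

Z_qwt = √(Z_0·R_L) = √(50 × 286) = √14300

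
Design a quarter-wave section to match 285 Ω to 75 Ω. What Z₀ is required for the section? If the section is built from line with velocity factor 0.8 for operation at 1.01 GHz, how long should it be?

Z_qwt ≈ 146 Ω; length ≈ 5.94 cm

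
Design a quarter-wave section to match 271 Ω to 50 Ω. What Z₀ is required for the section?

Z_qwt = √(Z_0·R_L) = √(50 × 271) = √13550

Z_qwt ≈ 116 Ω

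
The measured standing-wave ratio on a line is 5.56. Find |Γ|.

|Γ| ≈ 0.695

|Γ| = (S − 1)/(S + 1) = (5.56 − 1)/(5.56 + 1) = 4.56/6.56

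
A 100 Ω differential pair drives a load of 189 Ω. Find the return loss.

Γ = (189 − 100)/(189 + 100) = 0.308
RL = −20·log₁₀|Γ| = −20·log₁₀(0.308)

RL ≈ 10.2 dB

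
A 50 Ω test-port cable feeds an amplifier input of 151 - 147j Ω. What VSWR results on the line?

VSWR ≈ 6.05

Γ = (Z_L − Z_0)/(Z_L + Z_0) = (101 − j147)/(201 − j147)
|Γ| = 178/249 = 0.716
VSWR = (1 + |Γ|)/(1 − |Γ|) = 1.72/0.284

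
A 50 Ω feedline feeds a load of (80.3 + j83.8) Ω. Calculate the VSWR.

Γ = (Z_L − Z_0)/(Z_L + Z_0) = (30.3 + j83.8)/(130.3 + j83.8)
|Γ| = 89.1/155 = 0.575
VSWR = (1 + |Γ|)/(1 − |Γ|) = 1.58/0.425

VSWR ≈ 3.71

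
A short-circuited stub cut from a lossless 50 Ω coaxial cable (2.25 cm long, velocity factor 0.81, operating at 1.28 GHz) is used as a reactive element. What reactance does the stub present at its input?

λ = v/f = 0.81·c / 1.28 GHz = 0.19 m
βl = 2π·l/λ = 2π × 0.119 = 42.7°
tan(βl) = 0.922
For a short-circuited stub, Z_in = jZ_0·tan(βl)

X_in ≈ 46.1 Ω (inductive)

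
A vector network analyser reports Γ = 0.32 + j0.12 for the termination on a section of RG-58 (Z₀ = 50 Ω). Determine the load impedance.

Z_L = Z_0·(1 + Γ)/(1 − Γ) = 50·(1.32 + j0.12)/(0.68 − j0.12)

Z_L ≈ 92.6 + j25.2 Ω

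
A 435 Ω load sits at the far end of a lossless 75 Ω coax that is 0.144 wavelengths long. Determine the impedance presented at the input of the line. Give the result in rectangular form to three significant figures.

βl = 2π × 0.144 = 51.8°
tan(βl) = tan(51.8°) = 1.27
Z_in = Z_0·(Z_L + jZ_0·tanβl)/(Z_0 + jZ_L·tanβl)
     = 75·(435 + j95.4)/(75 + j554)

Z_in ≈ 20.5 − j56.2 Ω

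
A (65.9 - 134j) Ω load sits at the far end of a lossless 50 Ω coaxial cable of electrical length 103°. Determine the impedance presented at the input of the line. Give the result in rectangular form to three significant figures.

Z_in ≈ 8.97 + j28.2 Ω

tan(βl) = tan(103°) = -4.33
Z_in = Z_0·(Z_L + jZ_0·tanβl)/(Z_0 + jZ_L·tanβl)
     = 50·(65.9 − j351)/(-530 − j285)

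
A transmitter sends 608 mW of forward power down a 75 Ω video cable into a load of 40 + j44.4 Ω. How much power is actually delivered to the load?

|Γ| = |(-35 + j44.4)/(115 + j44.4)| = 0.459
|Γ|² = 0.21
P_refl = |Γ|²·P_inc = 128 mW, P_del = (1 − |Γ|²)·P_inc = 480 mW

P_delivered ≈ 480 mW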